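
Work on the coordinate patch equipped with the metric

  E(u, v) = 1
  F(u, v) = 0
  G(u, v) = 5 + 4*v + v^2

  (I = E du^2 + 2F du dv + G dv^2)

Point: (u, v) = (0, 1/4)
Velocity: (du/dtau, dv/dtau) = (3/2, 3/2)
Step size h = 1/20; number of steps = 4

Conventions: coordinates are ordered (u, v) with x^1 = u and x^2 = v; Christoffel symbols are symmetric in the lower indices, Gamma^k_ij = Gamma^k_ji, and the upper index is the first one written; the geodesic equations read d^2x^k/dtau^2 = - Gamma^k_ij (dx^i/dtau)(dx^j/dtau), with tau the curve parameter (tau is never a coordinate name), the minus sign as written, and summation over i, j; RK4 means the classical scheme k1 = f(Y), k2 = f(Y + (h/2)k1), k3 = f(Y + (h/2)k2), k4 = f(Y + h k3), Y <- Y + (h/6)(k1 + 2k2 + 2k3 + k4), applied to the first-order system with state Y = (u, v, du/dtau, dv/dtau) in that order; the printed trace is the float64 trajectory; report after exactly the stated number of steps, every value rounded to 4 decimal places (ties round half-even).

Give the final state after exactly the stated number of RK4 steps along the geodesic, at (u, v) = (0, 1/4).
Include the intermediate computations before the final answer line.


f(Y) = (du/dtau, dv/dtau, -Gamma^u_ij Y'^i Y'^j, -Gamma^v_ij Y'^i Y'^j) with the Gammas evaluated at the stage position; h = 0.050000; intermediate values shown to 6 dp
step 0: u = 0.0000, v = 0.2500, du/dtau = 1.5000, dv/dtau = 1.5000
step 1:
  k1: at (u, v) = (0.000000, 0.250000), (du/dtau, dv/dtau) = (1.500000, 1.500000); Gamma_uuu = 0.000000, Gamma_uuv = 0.000000, Gamma_uvv = 0.000000, Gamma_vuu = 0.000000, Gamma_vuv = 0.000000, Gamma_vvv = 0.371134; k1 = (1.500000, 1.500000, 0.000000, -0.835052)
  k2: at (u, v) = (0.037500, 0.287500), (du/dtau, dv/dtau) = (1.500000, 1.479124); Gamma_uuu = 0.000000, Gamma_uuv = 0.000000, Gamma_uvv = 0.000000, Gamma_vuu = 0.000000, Gamma_vuv = 0.000000, Gamma_vvv = 0.367018; k2 = (1.500000, 1.479124, 0.000000, -0.802966)
  k3: at (u, v) = (0.037500, 0.286978), (du/dtau, dv/dtau) = (1.500000, 1.479926); Gamma_uuu = 0.000000, Gamma_uuv = 0.000000, Gamma_uvv = 0.000000, Gamma_vuu = 0.000000, Gamma_vuv = 0.000000, Gamma_vvv = 0.367075; k3 = (1.500000, 1.479926, 0.000000, -0.803961)
  k4: at (u, v) = (0.075000, 0.323996), (du/dtau, dv/dtau) = (1.500000, 1.459802); Gamma_uuu = 0.000000, Gamma_uuv = 0.000000, Gamma_uvv = 0.000000, Gamma_vuu = 0.000000, Gamma_vuv = 0.000000, Gamma_vvv = 0.363070; k4 = (1.500000, 1.459802, 0.000000, -0.773710)
  Y <- Y + (h/6)(k1 + 2k2 + 2k3 + k4): u = 0.0750, v = 0.3240, du/dtau = 1.5000, dv/dtau = 1.4598
step 2:
  k1: at (u, v) = (0.075000, 0.323983), (du/dtau, dv/dtau) = (1.500000, 1.459812); Gamma_uuu = 0.000000, Gamma_uuv = 0.000000, Gamma_uvv = 0.000000, Gamma_vuu = 0.000000, Gamma_vuv = 0.000000, Gamma_vvv = 0.363072; k1 = (1.500000, 1.459812, 0.000000, -0.773723)
  k2: at (u, v) = (0.112500, 0.360478), (du/dtau, dv/dtau) = (1.500000, 1.440468); Gamma_uuu = 0.000000, Gamma_uuv = 0.000000, Gamma_uvv = 0.000000, Gamma_vuu = 0.000000, Gamma_vuv = 0.000000, Gamma_vvv = 0.359180; k2 = (1.500000, 1.440468, 0.000000, -0.745280)
  k3: at (u, v) = (0.112500, 0.359994), (du/dtau, dv/dtau) = (1.500000, 1.441180); Gamma_uuu = 0.000000, Gamma_uuv = 0.000000, Gamma_uvv = 0.000000, Gamma_vuu = 0.000000, Gamma_vuv = 0.000000, Gamma_vvv = 0.359231; k3 = (1.500000, 1.441180, 0.000000, -0.746122)
  k4: at (u, v) = (0.150000, 0.396041), (du/dtau, dv/dtau) = (1.500000, 1.422505); Gamma_uuu = 0.000000, Gamma_uuv = 0.000000, Gamma_uvv = 0.000000, Gamma_vuu = 0.000000, Gamma_vuv = 0.000000, Gamma_vvv = 0.355442; k4 = (1.500000, 1.422505, 0.000000, -0.719245)
  Y <- Y + (h/6)(k1 + 2k2 + 2k3 + k4): u = 0.1500, v = 0.3960, du/dtau = 1.5000, dv/dtau = 1.4225
step 3:
  k1: at (u, v) = (0.150000, 0.396029), (du/dtau, dv/dtau) = (1.500000, 1.422513); Gamma_uuu = 0.000000, Gamma_uuv = 0.000000, Gamma_uvv = 0.000000, Gamma_vuu = 0.000000, Gamma_vuv = 0.000000, Gamma_vvv = 0.355444; k1 = (1.500000, 1.422513, 0.000000, -0.719256)
  k2: at (u, v) = (0.187500, 0.431592), (du/dtau, dv/dtau) = (1.500000, 1.404532); Gamma_uuu = 0.000000, Gamma_uuv = 0.000000, Gamma_uvv = 0.000000, Gamma_vuu = 0.000000, Gamma_vuv = 0.000000, Gamma_vvv = 0.351760; k2 = (1.500000, 1.404532, 0.000000, -0.693921)
  k3: at (u, v) = (0.187500, 0.431143), (du/dtau, dv/dtau) = (1.500000, 1.405165); Gamma_uuu = 0.000000, Gamma_uuv = 0.000000, Gamma_uvv = 0.000000, Gamma_vuu = 0.000000, Gamma_vuv = 0.000000, Gamma_vvv = 0.351806; k3 = (1.500000, 1.405165, 0.000000, -0.694638)
  k4: at (u, v) = (0.225000, 0.466288), (du/dtau, dv/dtau) = (1.500000, 1.387782); Gamma_uuu = 0.000000, Gamma_uuv = 0.000000, Gamma_uvv = 0.000000, Gamma_vuu = 0.000000, Gamma_vuv = 0.000000, Gamma_vvv = 0.348219; k4 = (1.500000, 1.387782, 0.000000, -0.670648)
  Y <- Y + (h/6)(k1 + 2k2 + 2k3 + k4): u = 0.2250, v = 0.4663, du/dtau = 1.5000, dv/dtau = 1.3878
step 4:
  k1: at (u, v) = (0.225000, 0.466277), (du/dtau, dv/dtau) = (1.500000, 1.387788); Gamma_uuu = 0.000000, Gamma_uuv = 0.000000, Gamma_uvv = 0.000000, Gamma_vuu = 0.000000, Gamma_vuv = 0.000000, Gamma_vvv = 0.348220; k1 = (1.500000, 1.387788, 0.000000, -0.670657)
  k2: at (u, v) = (0.262500, 0.500971), (du/dtau, dv/dtau) = (1.500000, 1.371022); Gamma_uuu = 0.000000, Gamma_uuv = 0.000000, Gamma_uvv = 0.000000, Gamma_vuu = 0.000000, Gamma_vuv = 0.000000, Gamma_vvv = 0.344731; k2 = (1.500000, 1.371022, 0.000000, -0.647990)
  k3: at (u, v) = (0.262500, 0.500552), (du/dtau, dv/dtau) = (1.500000, 1.371588); Gamma_uuu = 0.000000, Gamma_uuv = 0.000000, Gamma_uvv = 0.000000, Gamma_vuu = 0.000000, Gamma_vuv = 0.000000, Gamma_vvv = 0.344772; k3 = (1.500000, 1.371588, 0.000000, -0.648605)
  k4: at (u, v) = (0.300000, 0.534856), (du/dtau, dv/dtau) = (1.500000, 1.355358); Gamma_uuu = 0.000000, Gamma_uuv = 0.000000, Gamma_uvv = 0.000000, Gamma_vuu = 0.000000, Gamma_vuv = 0.000000, Gamma_vvv = 0.341372; k4 = (1.500000, 1.355358, 0.000000, -0.627099)
  Y <- Y + (h/6)(k1 + 2k2 + 2k3 + k4): u = 0.3000, v = 0.5348, du/dtau = 1.5000, dv/dtau = 1.3554

Answer: u = 0.3000, v = 0.5348, du/dtau = 1.5000, dv/dtau = 1.3554


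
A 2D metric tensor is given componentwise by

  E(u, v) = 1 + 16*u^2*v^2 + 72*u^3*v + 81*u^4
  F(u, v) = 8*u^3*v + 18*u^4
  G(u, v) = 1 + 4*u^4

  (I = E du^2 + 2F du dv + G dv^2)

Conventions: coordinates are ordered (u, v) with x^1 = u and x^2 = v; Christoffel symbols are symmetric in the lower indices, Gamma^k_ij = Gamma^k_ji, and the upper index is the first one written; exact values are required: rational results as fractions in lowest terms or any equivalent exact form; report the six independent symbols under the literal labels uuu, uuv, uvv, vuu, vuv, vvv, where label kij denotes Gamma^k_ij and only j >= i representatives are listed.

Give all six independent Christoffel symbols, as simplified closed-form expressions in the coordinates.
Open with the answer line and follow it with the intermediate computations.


Answer: Gamma_uuu = (162*u^3 + 108*u^2*v + 16*u*v^2)/(85*u^4 + 72*u^3*v + 16*u^2*v^2 + 1), Gamma_uuv = (36*u^3 + 16*u^2*v)/(85*u^4 + 72*u^3*v + 16*u^2*v^2 + 1), Gamma_uvv = 0, Gamma_vuu = (36*u^3 + 8*u^2*v)/(85*u^4 + 72*u^3*v + 16*u^2*v^2 + 1), Gamma_vuv = 8*u^3/(85*u^4 + 72*u^3*v + 16*u^2*v^2 + 1), Gamma_vvv = 0

E = 1 + 16*u^2*v^2 + 72*u^3*v + 81*u^4; F = 8*u^3*v + 18*u^4; G = 1 + 4*u^4
Gamma^k_ij = (1/2) g^{kl} (d_i g_jl + d_j g_il - d_l g_ij), with g^inv = (1/(EG-F^2)) [[G, -F], [-F, E]]
first partials: E_u = 32*u*v^2 + 216*u^2*v + 324*u^3, E_v = 32*u^2*v + 72*u^3, F_u = 24*u^2*v + 72*u^3, F_v = 8*u^3, G_u = 16*u^3, G_v = 0
D = EG - F^2 = 1 + 16*u^2*v^2 + 72*u^3*v + 85*u^4
expanded: Gamma^u_uu = (G E_u - 2F F_u + F E_v)/(2D), Gamma^u_uv = (G E_v - F G_u)/(2D), Gamma^u_vv = (2G F_v - G G_u - F G_v)/(2D), Gamma^v_uu = (2E F_u - E E_v - F E_u)/(2D), Gamma^v_uv = (E G_u - F E_v)/(2D), Gamma^v_vv = (E G_v - 2F F_v + F G_u)/(2D); substitute and cancel common factors


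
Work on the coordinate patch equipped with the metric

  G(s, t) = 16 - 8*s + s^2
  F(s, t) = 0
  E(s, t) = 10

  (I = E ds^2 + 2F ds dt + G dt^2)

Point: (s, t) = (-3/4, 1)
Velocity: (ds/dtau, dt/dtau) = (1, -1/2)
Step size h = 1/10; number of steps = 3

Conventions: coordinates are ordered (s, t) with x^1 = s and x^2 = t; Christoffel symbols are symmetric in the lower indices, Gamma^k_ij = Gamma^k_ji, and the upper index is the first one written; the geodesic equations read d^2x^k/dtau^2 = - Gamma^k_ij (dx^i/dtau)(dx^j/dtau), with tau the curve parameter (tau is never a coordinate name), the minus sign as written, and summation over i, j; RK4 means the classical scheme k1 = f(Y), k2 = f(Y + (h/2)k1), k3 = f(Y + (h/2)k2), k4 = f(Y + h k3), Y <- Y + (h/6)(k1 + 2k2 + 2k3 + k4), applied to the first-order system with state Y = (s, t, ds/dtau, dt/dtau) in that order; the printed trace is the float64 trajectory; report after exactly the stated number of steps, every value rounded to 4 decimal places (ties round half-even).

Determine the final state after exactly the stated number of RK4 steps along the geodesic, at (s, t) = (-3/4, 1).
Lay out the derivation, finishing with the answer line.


f(Y) = (ds/dtau, dt/dtau, -Gamma^s_ij Y'^i Y'^j, -Gamma^t_ij Y'^i Y'^j) with the Gammas evaluated at the stage position; h = 0.100000; intermediate values shown to 6 dp
step 0: s = -0.7500, t = 1.0000, ds/dtau = 1.0000, dt/dtau = -0.5000
step 1:
  k1: at (s, t) = (-0.750000, 1.000000), (ds/dtau, dt/dtau) = (1.000000, -0.500000); Gamma_sss = 0.000000, Gamma_sst = 0.000000, Gamma_stt = 0.475000, Gamma_tss = 0.000000, Gamma_tst = -0.210526, Gamma_ttt = 0.000000; k1 = (1.000000, -0.500000, -0.118750, -0.210526)
  k2: at (s, t) = (-0.700000, 0.975000), (ds/dtau, dt/dtau) = (0.994062, -0.510526); Gamma_sss = 0.000000, Gamma_sst = 0.000000, Gamma_stt = 0.470000, Gamma_tss = 0.000000, Gamma_tst = -0.212766, Gamma_ttt = 0.000000; k2 = (0.994062, -0.510526, -0.122499, -0.215955)
  k3: at (s, t) = (-0.700297, 0.974474), (ds/dtau, dt/dtau) = (0.993875, -0.510798); Gamma_sss = 0.000000, Gamma_sst = 0.000000, Gamma_stt = 0.470030, Gamma_tss = 0.000000, Gamma_tst = -0.212753, Gamma_ttt = 0.000000; k3 = (0.993875, -0.510798, -0.122637, -0.216016)
  k4: at (s, t) = (-0.650612, 0.948920), (ds/dtau, dt/dtau) = (0.987736, -0.521602); Gamma_sss = 0.000000, Gamma_sst = 0.000000, Gamma_stt = 0.465061, Gamma_tss = 0.000000, Gamma_tst = -0.215025, Gamma_ttt = 0.000000; k4 = (0.987736, -0.521602, -0.126528, -0.221564)
  Y <- Y + (h/6)(k1 + 2k2 + 2k3 + k4): s = -0.6506, t = 0.9489, ds/dtau = 0.9877, dt/dtau = -0.5216
step 2:
  k1: at (s, t) = (-0.650606, 0.948929), (ds/dtau, dt/dtau) = (0.987741, -0.521601); Gamma_sss = 0.000000, Gamma_sst = 0.000000, Gamma_stt = 0.465061, Gamma_tss = 0.000000, Gamma_tst = -0.215026, Gamma_ttt = 0.000000; k1 = (0.987741, -0.521601, -0.126528, -0.221565)
  k2: at (s, t) = (-0.601219, 0.922849), (ds/dtau, dt/dtau) = (0.981414, -0.532679); Gamma_sss = 0.000000, Gamma_sst = 0.000000, Gamma_stt = 0.460122, Gamma_tss = 0.000000, Gamma_tst = -0.217334, Gamma_ttt = 0.000000; k2 = (0.981414, -0.532679, -0.130558, -0.227235)
  k3: at (s, t) = (-0.601536, 0.922295), (ds/dtau, dt/dtau) = (0.981213, -0.532962); Gamma_sss = 0.000000, Gamma_sst = 0.000000, Gamma_stt = 0.460154, Gamma_tss = 0.000000, Gamma_tst = -0.217319, Gamma_ttt = 0.000000; k3 = (0.981213, -0.532962, -0.130706, -0.227293)
  k4: at (s, t) = (-0.552485, 0.895633), (ds/dtau, dt/dtau) = (0.974670, -0.544330); Gamma_sss = 0.000000, Gamma_sst = 0.000000, Gamma_stt = 0.455249, Gamma_tss = 0.000000, Gamma_tst = -0.219660, Gamma_ttt = 0.000000; k4 = (0.974670, -0.544330, -0.134888, -0.233078)
  Y <- Y + (h/6)(k1 + 2k2 + 2k3 + k4): s = -0.5525, t = 0.8956, ds/dtau = 0.9747, dt/dtau = -0.5443
step 3:
  k1: at (s, t) = (-0.552479, 0.895642), (ds/dtau, dt/dtau) = (0.974675, -0.544329); Gamma_sss = 0.000000, Gamma_sst = 0.000000, Gamma_stt = 0.455248, Gamma_tss = 0.000000, Gamma_tst = -0.219661, Gamma_ttt = 0.000000; k1 = (0.974675, -0.544329, -0.134887, -0.233079)
  k2: at (s, t) = (-0.503745, 0.868426), (ds/dtau, dt/dtau) = (0.967931, -0.555983); Gamma_sss = 0.000000, Gamma_sst = 0.000000, Gamma_stt = 0.450374, Gamma_tss = 0.000000, Gamma_tst = -0.222037, Gamma_ttt = 0.000000; k2 = (0.967931, -0.555983, -0.139218, -0.238980)
  k3: at (s, t) = (-0.504082, 0.867843), (ds/dtau, dt/dtau) = (0.967714, -0.556278); Gamma_sss = 0.000000, Gamma_sst = 0.000000, Gamma_stt = 0.450408, Gamma_tss = 0.000000, Gamma_tst = -0.222021, Gamma_ttt = 0.000000; k3 = (0.967714, -0.556278, -0.139377, -0.239036)
  k4: at (s, t) = (-0.455707, 0.840015), (ds/dtau, dt/dtau) = (0.960737, -0.568232); Gamma_sss = 0.000000, Gamma_sst = 0.000000, Gamma_stt = 0.445571, Gamma_tss = 0.000000, Gamma_tst = -0.224431, Gamma_ttt = 0.000000; k4 = (0.960737, -0.568232, -0.143869, -0.245044)
  Y <- Y + (h/6)(k1 + 2k2 + 2k3 + k4): s = -0.4557, t = 0.8400, ds/dtau = 0.9607, dt/dtau = -0.5682

Answer: s = -0.4557, t = 0.8400, ds/dtau = 0.9607, dt/dtau = -0.5682


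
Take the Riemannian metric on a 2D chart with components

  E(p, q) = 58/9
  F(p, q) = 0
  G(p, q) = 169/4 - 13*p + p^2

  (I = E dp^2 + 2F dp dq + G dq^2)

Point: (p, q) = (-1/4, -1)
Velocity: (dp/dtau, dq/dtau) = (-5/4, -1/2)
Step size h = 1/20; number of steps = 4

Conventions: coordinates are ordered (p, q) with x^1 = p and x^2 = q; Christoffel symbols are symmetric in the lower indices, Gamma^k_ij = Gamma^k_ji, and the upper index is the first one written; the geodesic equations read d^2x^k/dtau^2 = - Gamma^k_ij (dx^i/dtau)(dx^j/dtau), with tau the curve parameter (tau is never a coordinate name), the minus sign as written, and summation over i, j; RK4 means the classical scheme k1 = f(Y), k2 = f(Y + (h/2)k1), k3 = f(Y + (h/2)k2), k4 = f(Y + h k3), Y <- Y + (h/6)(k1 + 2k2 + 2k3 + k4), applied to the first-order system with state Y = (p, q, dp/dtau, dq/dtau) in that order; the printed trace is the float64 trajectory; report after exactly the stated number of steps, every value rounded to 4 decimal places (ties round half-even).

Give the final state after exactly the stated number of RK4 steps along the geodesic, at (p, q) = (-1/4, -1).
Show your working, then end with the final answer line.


f(Y) = (dp/dtau, dq/dtau, -Gamma^p_ij Y'^i Y'^j, -Gamma^q_ij Y'^i Y'^j) with the Gammas evaluated at the stage position; h = 0.050000; intermediate values shown to 6 dp
step 0: p = -0.2500, q = -1.0000, dp/dtau = -1.2500, dq/dtau = -0.5000
step 1:
  k1: at (p, q) = (-0.250000, -1.000000), (dp/dtau, dq/dtau) = (-1.250000, -0.500000); Gamma_ppp = 0.000000, Gamma_ppq = 0.000000, Gamma_pqq = 1.047414, Gamma_qpp = 0.000000, Gamma_qpq = -0.148148, Gamma_qqq = 0.000000; k1 = (-1.250000, -0.500000, -0.261853, 0.185185)
  k2: at (p, q) = (-0.281250, -1.012500), (dp/dtau, dq/dtau) = (-1.256546, -0.495370); Gamma_ppp = 0.000000, Gamma_ppq = 0.000000, Gamma_pqq = 1.052263, Gamma_qpp = 0.000000, Gamma_qpq = -0.147465, Gamma_qqq = 0.000000; k2 = (-1.256546, -0.495370, -0.258217, 0.183581)
  k3: at (p, q) = (-0.281414, -1.012384), (dp/dtau, dq/dtau) = (-1.256455, -0.495410); Gamma_ppp = 0.000000, Gamma_ppq = 0.000000, Gamma_pqq = 1.052288, Gamma_qpp = 0.000000, Gamma_qpq = -0.147462, Gamma_qqq = 0.000000; k3 = (-1.256455, -0.495410, -0.258265, 0.183579)
  k4: at (p, q) = (-0.312823, -1.024771), (dp/dtau, dq/dtau) = (-1.262913, -0.490821); Gamma_ppp = 0.000000, Gamma_ppq = 0.000000, Gamma_pqq = 1.057162, Gamma_qpp = 0.000000, Gamma_qpq = -0.146782, Gamma_qqq = 0.000000; k4 = (-1.262913, -0.490821, -0.254676, 0.181970)
  Y <- Y + (h/6)(k1 + 2k2 + 2k3 + k4): p = -0.3128, q = -1.0248, dp/dtau = -1.2629, dq/dtau = -0.4908
step 2:
  k1: at (p, q) = (-0.312824, -1.024770), (dp/dtau, dq/dtau) = (-1.262912, -0.490821); Gamma_ppp = 0.000000, Gamma_ppq = 0.000000, Gamma_pqq = 1.057162, Gamma_qpp = 0.000000, Gamma_qpq = -0.146782, Gamma_qqq = 0.000000; k1 = (-1.262912, -0.490821, -0.254676, 0.181970)
  k2: at (p, q) = (-0.344397, -1.037040), (dp/dtau, dq/dtau) = (-1.269279, -0.486272); Gamma_ppp = 0.000000, Gamma_ppq = 0.000000, Gamma_pqq = 1.062062, Gamma_qpp = 0.000000, Gamma_qpq = -0.146105, Gamma_qqq = 0.000000; k2 = (-1.269279, -0.486272, -0.251135, 0.180356)
  k3: at (p, q) = (-0.344556, -1.036927), (dp/dtau, dq/dtau) = (-1.269191, -0.486312); Gamma_ppp = 0.000000, Gamma_ppq = 0.000000, Gamma_pqq = 1.062086, Gamma_qpp = 0.000000, Gamma_qpq = -0.146102, Gamma_qqq = 0.000000; k3 = (-1.269191, -0.486312, -0.251183, 0.180354)
  k4: at (p, q) = (-0.376284, -1.049085), (dp/dtau, dq/dtau) = (-1.275472, -0.481803); Gamma_ppp = 0.000000, Gamma_ppq = 0.000000, Gamma_pqq = 1.067010, Gamma_qpp = 0.000000, Gamma_qpq = -0.145427, Gamma_qqq = 0.000000; k4 = (-1.275472, -0.481803, -0.247690, 0.178738)
  Y <- Y + (h/6)(k1 + 2k2 + 2k3 + k4): p = -0.3763, q = -1.0491, dp/dtau = -1.2755, dq/dtau = -0.4818
step 3:
  k1: at (p, q) = (-0.376285, -1.049085), (dp/dtau, dq/dtau) = (-1.275471, -0.481803); Gamma_ppp = 0.000000, Gamma_ppq = 0.000000, Gamma_pqq = 1.067010, Gamma_qpp = 0.000000, Gamma_qpq = -0.145427, Gamma_qqq = 0.000000; k1 = (-1.275471, -0.481803, -0.247690, 0.178738)
  k2: at (p, q) = (-0.408172, -1.061130), (dp/dtau, dq/dtau) = (-1.281663, -0.477335); Gamma_ppp = 0.000000, Gamma_ppq = 0.000000, Gamma_pqq = 1.071958, Gamma_qpp = 0.000000, Gamma_qpq = -0.144756, Gamma_qqq = 0.000000; k2 = (-1.281663, -0.477335, -0.244244, 0.177118)
  k3: at (p, q) = (-0.408327, -1.061018), (dp/dtau, dq/dtau) = (-1.281577, -0.477375); Gamma_ppp = 0.000000, Gamma_ppq = 0.000000, Gamma_pqq = 1.071982, Gamma_qpp = 0.000000, Gamma_qpq = -0.144753, Gamma_qqq = 0.000000; k3 = (-1.281577, -0.477375, -0.244291, 0.177118)
  k4: at (p, q) = (-0.440364, -1.072954), (dp/dtau, dq/dtau) = (-1.287685, -0.472947); Gamma_ppp = 0.000000, Gamma_ppq = 0.000000, Gamma_pqq = 1.076953, Gamma_qpp = 0.000000, Gamma_qpq = -0.144085, Gamma_qqq = 0.000000; k4 = (-1.287685, -0.472947, -0.240892, 0.175497)
  Y <- Y + (h/6)(k1 + 2k2 + 2k3 + k4): p = -0.4404, q = -1.0730, dp/dtau = -1.2877, dq/dtau = -0.4729
step 4:
  k1: at (p, q) = (-0.440366, -1.072953), (dp/dtau, dq/dtau) = (-1.287685, -0.472947); Gamma_ppp = 0.000000, Gamma_ppq = 0.000000, Gamma_pqq = 1.076953, Gamma_qpp = 0.000000, Gamma_qpq = -0.144085, Gamma_qqq = 0.000000; k1 = (-1.287685, -0.472947, -0.240892, 0.175497)
  k2: at (p, q) = (-0.472558, -1.084777), (dp/dtau, dq/dtau) = (-1.293707, -0.468560); Gamma_ppp = 0.000000, Gamma_ppq = 0.000000, Gamma_pqq = 1.081949, Gamma_qpp = 0.000000, Gamma_qpq = -0.143419, Gamma_qqq = 0.000000; k2 = (-1.293707, -0.468560, -0.237540, 0.173876)
  k3: at (p, q) = (-0.472708, -1.084667), (dp/dtau, dq/dtau) = (-1.293623, -0.468601); Gamma_ppp = 0.000000, Gamma_ppq = 0.000000, Gamma_pqq = 1.081972, Gamma_qpp = 0.000000, Gamma_qpq = -0.143416, Gamma_qqq = 0.000000; k3 = (-1.293623, -0.468601, -0.237586, 0.173876)
  k4: at (p, q) = (-0.505047, -1.096383), (dp/dtau, dq/dtau) = (-1.299564, -0.464254); Gamma_ppp = 0.000000, Gamma_ppq = 0.000000, Gamma_pqq = 1.086990, Gamma_qpp = 0.000000, Gamma_qpq = -0.142754, Gamma_qqq = 0.000000; k4 = (-1.299564, -0.464254, -0.234281, 0.172255)
  Y <- Y + (h/6)(k1 + 2k2 + 2k3 + k4): p = -0.5050, q = -1.0964, dp/dtau = -1.2996, dq/dtau = -0.4643

Answer: p = -0.5050, q = -1.0964, dp/dtau = -1.2996, dq/dtau = -0.4643


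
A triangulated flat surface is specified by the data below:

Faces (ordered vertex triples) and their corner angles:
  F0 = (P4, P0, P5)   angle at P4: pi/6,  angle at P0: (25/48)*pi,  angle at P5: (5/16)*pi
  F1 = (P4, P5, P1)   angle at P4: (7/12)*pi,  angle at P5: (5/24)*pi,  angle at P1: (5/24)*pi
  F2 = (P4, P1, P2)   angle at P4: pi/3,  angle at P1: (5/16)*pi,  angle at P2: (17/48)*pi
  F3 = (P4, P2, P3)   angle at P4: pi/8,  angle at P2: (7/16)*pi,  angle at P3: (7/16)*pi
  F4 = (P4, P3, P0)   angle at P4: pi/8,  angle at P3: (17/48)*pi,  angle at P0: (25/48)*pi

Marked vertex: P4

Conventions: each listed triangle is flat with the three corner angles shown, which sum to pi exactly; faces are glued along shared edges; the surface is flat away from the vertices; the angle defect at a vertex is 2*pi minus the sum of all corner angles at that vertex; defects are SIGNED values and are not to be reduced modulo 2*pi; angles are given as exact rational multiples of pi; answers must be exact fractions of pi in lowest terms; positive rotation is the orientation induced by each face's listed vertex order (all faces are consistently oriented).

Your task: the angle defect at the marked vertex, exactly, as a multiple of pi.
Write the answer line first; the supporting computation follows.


Answer: defect(P4) = (2/3)*pi

Sum of corner angles at P4: (4/3)*pi
defect = 2*pi - (4/3)*pi


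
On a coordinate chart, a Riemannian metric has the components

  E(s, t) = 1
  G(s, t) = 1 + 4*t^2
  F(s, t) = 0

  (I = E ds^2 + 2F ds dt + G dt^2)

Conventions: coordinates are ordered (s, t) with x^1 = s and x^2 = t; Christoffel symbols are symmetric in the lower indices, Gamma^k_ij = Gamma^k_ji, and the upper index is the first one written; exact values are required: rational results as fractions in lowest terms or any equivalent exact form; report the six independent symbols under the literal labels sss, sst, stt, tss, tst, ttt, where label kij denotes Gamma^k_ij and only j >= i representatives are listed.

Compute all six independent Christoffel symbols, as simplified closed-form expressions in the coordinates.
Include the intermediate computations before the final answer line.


E = 1; F = 0; G = 1 + 4*t^2
Gamma^k_ij = (1/2) g^{kl} (d_i g_jl + d_j g_il - d_l g_ij), with g^inv = (1/(EG-F^2)) [[G, -F], [-F, E]]
first partials: E_s = 0, E_t = 0, F_s = 0, F_t = 0, G_s = 0, G_t = 8*t
D = EG - F^2 = 1 + 4*t^2
expanded: Gamma^s_ss = (G E_s - 2F F_s + F E_t)/(2D), Gamma^s_st = (G E_t - F G_s)/(2D), Gamma^s_tt = (2G F_t - G G_s - F G_t)/(2D), Gamma^t_ss = (2E F_s - E E_t - F E_s)/(2D), Gamma^t_st = (E G_s - F E_t)/(2D), Gamma^t_tt = (E G_t - 2F F_t + F G_s)/(2D); substitute and cancel common factors

Answer: Gamma_sss = 0, Gamma_sst = 0, Gamma_stt = 0, Gamma_tss = 0, Gamma_tst = 0, Gamma_ttt = 4*t/(4*t^2 + 1)


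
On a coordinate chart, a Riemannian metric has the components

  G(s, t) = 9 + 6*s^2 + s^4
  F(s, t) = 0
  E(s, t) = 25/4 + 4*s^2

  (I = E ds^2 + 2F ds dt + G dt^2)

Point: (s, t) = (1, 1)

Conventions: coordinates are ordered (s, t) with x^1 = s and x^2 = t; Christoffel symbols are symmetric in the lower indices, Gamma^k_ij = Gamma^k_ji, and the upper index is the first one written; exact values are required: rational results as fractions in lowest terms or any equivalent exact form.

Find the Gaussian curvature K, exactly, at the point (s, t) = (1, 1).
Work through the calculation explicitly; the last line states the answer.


E = 41/4, F = 0, G = 16, EG - F^2 = 164 at the point
E_s = 8, E_t = 0, F_s = 0, F_t = 0, G_s = 16, G_t = 0
E_tt = 0, F_st = 0, G_ss = 24
Evaluate Brioschi's two determinant matrices M1, M2 and divide by (EG - F^2)^2.
M1 = [[-E_tt/2 + F_st - G_ss/2, E_s/2, F_s - E_t/2], [F_t - G_s/2, E, F], [G_t/2, F, G]] = [[-12, 4, 0], [-8, 41/4, 0], [0, 0, 16]]; det M1 = -1456
M2 = [[0, E_t/2, G_s/2], [E_t/2, E, F], [G_s/2, F, G]] = [[0, 0, 8], [0, 41/4, 0], [8, 0, 16]]; det M2 = -656
det M1 - det M2 = -800; K = -800 / (164)^2 = -50/1681

Answer: K = -50/1681


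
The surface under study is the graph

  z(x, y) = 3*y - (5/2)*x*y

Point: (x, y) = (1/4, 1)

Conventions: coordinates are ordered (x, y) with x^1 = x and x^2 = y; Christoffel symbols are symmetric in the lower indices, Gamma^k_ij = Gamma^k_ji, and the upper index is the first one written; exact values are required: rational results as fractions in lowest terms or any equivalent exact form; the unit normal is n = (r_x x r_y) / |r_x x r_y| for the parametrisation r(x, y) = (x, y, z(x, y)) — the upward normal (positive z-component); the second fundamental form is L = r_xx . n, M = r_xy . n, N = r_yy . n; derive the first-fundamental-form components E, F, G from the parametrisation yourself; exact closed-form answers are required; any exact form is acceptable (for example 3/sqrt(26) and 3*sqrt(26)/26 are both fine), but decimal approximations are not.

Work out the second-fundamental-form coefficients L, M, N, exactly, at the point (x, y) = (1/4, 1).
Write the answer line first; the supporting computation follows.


Answer: L = 0, M = -4*sqrt(33)/33, N = 0

z_x = -5/2, z_y = 19/8, z_xx = 0, z_xy = -5/2, z_yy = 0
E = 29/4, F = -95/16, G = 425/64; answer radicand W^2 = 825/64
unnormalised second-form numerators: l = 0, m = -5/2, n = 0; L = l/sqrt(825/64), and similarly M = m/sqrt(W^2), N = n/sqrt(W^2)


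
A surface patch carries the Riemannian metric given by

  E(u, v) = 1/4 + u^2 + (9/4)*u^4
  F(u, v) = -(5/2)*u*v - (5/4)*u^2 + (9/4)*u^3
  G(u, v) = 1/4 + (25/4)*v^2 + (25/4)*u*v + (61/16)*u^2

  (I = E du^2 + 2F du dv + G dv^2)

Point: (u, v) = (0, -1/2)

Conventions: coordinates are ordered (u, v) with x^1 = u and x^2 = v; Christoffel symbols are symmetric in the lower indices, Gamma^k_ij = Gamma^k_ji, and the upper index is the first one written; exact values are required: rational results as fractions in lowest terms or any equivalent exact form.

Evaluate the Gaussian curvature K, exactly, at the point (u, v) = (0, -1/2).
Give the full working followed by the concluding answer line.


E = 1/4, F = 0, G = 29/16, EG - F^2 = 29/64 at the point
E_u = 0, E_v = 0, F_u = 5/4, F_v = 0, G_u = -25/8, G_v = -25/4
E_vv = 0, F_uv = -5/2, G_uu = 61/8
Apply the Brioschi formula K = (det M1 - det M2)/(EG - F^2)^2 over the derivative matrices of E, F, G.
M1 = [[-E_vv/2 + F_uv - G_uu/2, E_u/2, F_u - E_v/2], [F_v - G_u/2, E, F], [G_v/2, F, G]] = [[-101/16, 0, 5/4], [25/16, 1/4, 0], [-25/8, 0, 29/16]]; det M1 = -1929/1024
M2 = [[0, E_v/2, G_u/2], [E_v/2, E, F], [G_u/2, F, G]] = [[0, 0, -25/16], [0, 1/4, 0], [-25/16, 0, 29/16]]; det M2 = -625/1024
det M1 - det M2 = -163/128; K = -163/128 / (29/64)^2 = -5216/841

Answer: K = -5216/841


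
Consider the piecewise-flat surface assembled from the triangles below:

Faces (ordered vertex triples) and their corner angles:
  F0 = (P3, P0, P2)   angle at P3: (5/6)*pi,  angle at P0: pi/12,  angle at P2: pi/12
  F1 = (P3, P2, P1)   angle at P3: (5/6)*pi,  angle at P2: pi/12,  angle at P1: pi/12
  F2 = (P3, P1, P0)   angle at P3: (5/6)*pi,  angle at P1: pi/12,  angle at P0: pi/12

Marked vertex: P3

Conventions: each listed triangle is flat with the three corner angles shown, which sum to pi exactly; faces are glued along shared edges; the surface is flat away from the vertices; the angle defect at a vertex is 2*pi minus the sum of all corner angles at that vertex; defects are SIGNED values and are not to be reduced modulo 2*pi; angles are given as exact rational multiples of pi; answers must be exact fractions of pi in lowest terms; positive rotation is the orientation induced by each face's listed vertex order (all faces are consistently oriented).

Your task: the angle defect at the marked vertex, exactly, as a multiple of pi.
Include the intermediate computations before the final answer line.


Sum of corner angles at P3: (5/2)*pi
defect = 2*pi - (5/2)*pi

Answer: defect(P3) = -pi/2


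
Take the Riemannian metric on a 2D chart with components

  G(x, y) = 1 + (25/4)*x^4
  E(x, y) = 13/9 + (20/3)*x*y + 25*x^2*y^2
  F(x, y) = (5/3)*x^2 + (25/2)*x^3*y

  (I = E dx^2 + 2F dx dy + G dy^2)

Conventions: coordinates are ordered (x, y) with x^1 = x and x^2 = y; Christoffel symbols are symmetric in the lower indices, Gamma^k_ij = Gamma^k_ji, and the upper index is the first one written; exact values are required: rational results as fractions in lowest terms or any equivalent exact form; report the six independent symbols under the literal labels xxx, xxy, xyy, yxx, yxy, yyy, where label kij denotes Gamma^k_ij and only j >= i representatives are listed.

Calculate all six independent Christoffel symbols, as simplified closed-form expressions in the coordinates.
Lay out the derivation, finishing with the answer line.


E = 13/9 + (20/3)*x*y + 25*x^2*y^2; F = (5/3)*x^2 + (25/2)*x^3*y; G = 1 + (25/4)*x^4
Gamma^k_ij = (1/2) g^{kl} (d_i g_jl + d_j g_il - d_l g_ij), with g^inv = (1/(EG-F^2)) [[G, -F], [-F, E]]
first partials: E_x = (20/3)*y + 50*x*y^2, E_y = (20/3)*x + 50*x^2*y, F_x = (10/3)*x + (75/2)*x^2*y, F_y = (25/2)*x^3, G_x = 25*x^3, G_y = 0
D = EG - F^2 = 13/9 + (20/3)*x*y + 25*x^2*y^2 + (25/4)*x^4
expanded: Gamma^x_xx = (G E_x - 2F F_x + F E_y)/(2D), Gamma^x_xy = (G E_y - F G_x)/(2D), Gamma^x_yy = (2G F_y - G G_x - F G_y)/(2D), Gamma^y_xx = (2E F_x - E E_y - F E_x)/(2D), Gamma^y_xy = (E G_x - F E_y)/(2D), Gamma^y_yy = (E G_y - 2F F_y + F G_x)/(2D); substitute and cancel common factors

Answer: Gamma_xxx = (900*x*y^2 + 120*y)/(225*x^4 + 900*x^2*y^2 + 240*x*y + 52), Gamma_xxy = (900*x^2*y + 120*x)/(225*x^4 + 900*x^2*y^2 + 240*x*y + 52), Gamma_xyy = 0, Gamma_yxx = 450*x^2*y/(225*x^4 + 900*x^2*y^2 + 240*x*y + 52), Gamma_yxy = 450*x^3/(225*x^4 + 900*x^2*y^2 + 240*x*y + 52), Gamma_yyy = 0


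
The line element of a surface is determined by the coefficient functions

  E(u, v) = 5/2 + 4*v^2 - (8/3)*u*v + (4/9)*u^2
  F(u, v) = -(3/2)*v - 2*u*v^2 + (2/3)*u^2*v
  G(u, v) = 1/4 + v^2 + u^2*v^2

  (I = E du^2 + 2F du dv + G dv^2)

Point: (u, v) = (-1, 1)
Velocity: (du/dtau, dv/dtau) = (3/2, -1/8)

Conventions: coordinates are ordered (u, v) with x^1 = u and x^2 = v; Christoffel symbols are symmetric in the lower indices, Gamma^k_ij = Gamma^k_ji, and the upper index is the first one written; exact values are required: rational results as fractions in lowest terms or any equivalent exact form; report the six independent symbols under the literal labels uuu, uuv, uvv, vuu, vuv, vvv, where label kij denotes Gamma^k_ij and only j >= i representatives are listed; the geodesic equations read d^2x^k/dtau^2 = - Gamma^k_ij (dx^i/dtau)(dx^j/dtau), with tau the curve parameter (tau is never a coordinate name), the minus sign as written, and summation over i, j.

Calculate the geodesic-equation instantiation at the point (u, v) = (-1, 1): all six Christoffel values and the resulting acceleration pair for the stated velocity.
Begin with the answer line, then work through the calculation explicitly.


Answer: Gamma_uuu = 440/1459, Gamma_uuv = 948/1459, Gamma_uvv = 507/1459, Gamma_vuu = -5848/1459, Gamma_vuv = -1140/1459, Gamma_vvv = 1034/1459; accelerations (d^2u/dtau^2, d^2v/dtau^2) = (-41115/93376, 406859/46688)

E = 173/18, F = 7/6, G = 9/4 at the point
E_u = -32/9, E_v = 32/3, F_u = -10/3, F_v = 19/6, G_u = -2, G_v = 4
EG - F^2 = 1459/72;  g^inv = (72/1459) * [[9/4, -7/6], [-7/6, 173/18]]
first-kind symbols [ij,l] = (1/2)(d_i g_jl + d_j g_il - d_l g_ij): [uu,u] = E_u/2 = -16/9, [uu,v] = F_u - E_v/2 = -26/3, [uv,u] = E_v/2 = 16/3, [uv,v] = G_u/2 = -1, [vv,u] = F_v - G_u/2 = 25/6, [vv,v] = G_v/2 = 2
Gamma^u_ij = (G*[ij,u] - F*[ij,v])/(EG - F^2), Gamma^v_ij = (E*[ij,v] - F*[ij,u])/(EG - F^2)
Gamma_uuu = 440/1459, Gamma_uuv = 948/1459, Gamma_uvv = 507/1459, Gamma_vuu = -5848/1459, Gamma_vuv = -1140/1459, Gamma_vvv = 1034/1459
d^2u/dtau^2 = -(Gamma_uuu*(3/2)^2 + 2*Gamma_uuv*(3/2)*(-1/8) + Gamma_uvv*(-1/8)^2) = -41115/93376
d^2v/dtau^2 = -(Gamma_vuu*(3/2)^2 + 2*Gamma_vuv*(3/2)*(-1/8) + Gamma_vvv*(-1/8)^2) = 406859/46688


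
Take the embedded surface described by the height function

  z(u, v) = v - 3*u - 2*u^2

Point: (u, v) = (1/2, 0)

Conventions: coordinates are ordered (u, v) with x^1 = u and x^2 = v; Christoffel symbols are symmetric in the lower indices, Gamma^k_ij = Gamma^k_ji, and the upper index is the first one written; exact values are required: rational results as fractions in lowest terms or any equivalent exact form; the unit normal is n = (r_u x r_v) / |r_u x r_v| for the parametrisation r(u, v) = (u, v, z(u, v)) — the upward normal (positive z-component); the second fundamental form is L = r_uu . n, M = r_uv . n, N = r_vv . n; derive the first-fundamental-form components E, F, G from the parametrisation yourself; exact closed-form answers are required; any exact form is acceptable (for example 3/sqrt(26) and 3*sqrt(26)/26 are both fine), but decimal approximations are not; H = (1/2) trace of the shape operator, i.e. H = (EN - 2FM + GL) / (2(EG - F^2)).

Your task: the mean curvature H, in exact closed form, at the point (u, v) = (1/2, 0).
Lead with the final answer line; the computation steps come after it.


Answer: H = -4*sqrt(3)/243

z_u = -5, z_v = 1, z_uu = -4, z_uv = 0, z_vv = 0
E = 26, F = -5, G = 2; answer radicand W^2 = 27
unnormalised second-form numerators: l = -4, m = 0, n = 0; L = l/sqrt(27), and similarly M = m/sqrt(W^2), N = n/sqrt(W^2)
H = (E*n - 2*F*m + G*l) / (2*(EG - F^2)*sqrt(W^2)); E*n - 2*F*m + G*l = -8, EG - F^2 = 27, so H = (-4/27)/sqrt(27)


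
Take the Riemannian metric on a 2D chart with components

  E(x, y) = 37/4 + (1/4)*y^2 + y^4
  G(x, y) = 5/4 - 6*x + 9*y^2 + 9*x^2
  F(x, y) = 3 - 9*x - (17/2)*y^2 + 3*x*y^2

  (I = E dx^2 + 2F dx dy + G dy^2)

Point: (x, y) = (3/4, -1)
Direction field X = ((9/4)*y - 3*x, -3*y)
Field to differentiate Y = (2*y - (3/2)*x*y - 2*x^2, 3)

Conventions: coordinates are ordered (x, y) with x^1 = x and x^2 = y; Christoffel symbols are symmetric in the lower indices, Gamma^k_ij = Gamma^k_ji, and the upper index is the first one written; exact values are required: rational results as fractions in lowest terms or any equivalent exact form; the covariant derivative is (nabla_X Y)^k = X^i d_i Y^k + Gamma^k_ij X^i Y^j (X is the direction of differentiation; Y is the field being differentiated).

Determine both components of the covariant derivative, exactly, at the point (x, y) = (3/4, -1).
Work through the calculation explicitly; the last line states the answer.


E = 21/2, F = -10, G = 173/16 at the point
E_x = 0, E_y = -9/2, F_x = -6, F_y = 25/2, G_x = 15/2, G_y = -18
EG - F^2 = 433/32;  g^inv = (32/433) * [[173/16, 10], [10, 21/2]]
first-kind symbols [ij,l] = (1/2)(d_i g_jl + d_j g_il - d_l g_ij): [xx,x] = E_x/2 = 0, [xx,y] = F_x - E_y/2 = -15/4, [xy,x] = E_y/2 = -9/4, [xy,y] = G_x/2 = 15/4, [yy,x] = F_y - G_x/2 = 35/4, [yy,y] = G_y/2 = -9
Gamma^x_ij = (G*[ij,x] - F*[ij,y])/(EG - F^2), Gamma^y_ij = (E*[ij,y] - F*[ij,x])/(EG - F^2)
Gamma_xxx = -1200/433, Gamma_xxy = 843/866, Gamma_xyy = 295/866, Gamma_yxx = -1260/433, Gamma_yxy = 540/433, Gamma_yyy = -224/433
X = (-9/2, 3), Y = (-2, 3) at the point

Answer: (nabla_X Y)^x = -109059/3464, (nabla_X Y)^y = -23886/433


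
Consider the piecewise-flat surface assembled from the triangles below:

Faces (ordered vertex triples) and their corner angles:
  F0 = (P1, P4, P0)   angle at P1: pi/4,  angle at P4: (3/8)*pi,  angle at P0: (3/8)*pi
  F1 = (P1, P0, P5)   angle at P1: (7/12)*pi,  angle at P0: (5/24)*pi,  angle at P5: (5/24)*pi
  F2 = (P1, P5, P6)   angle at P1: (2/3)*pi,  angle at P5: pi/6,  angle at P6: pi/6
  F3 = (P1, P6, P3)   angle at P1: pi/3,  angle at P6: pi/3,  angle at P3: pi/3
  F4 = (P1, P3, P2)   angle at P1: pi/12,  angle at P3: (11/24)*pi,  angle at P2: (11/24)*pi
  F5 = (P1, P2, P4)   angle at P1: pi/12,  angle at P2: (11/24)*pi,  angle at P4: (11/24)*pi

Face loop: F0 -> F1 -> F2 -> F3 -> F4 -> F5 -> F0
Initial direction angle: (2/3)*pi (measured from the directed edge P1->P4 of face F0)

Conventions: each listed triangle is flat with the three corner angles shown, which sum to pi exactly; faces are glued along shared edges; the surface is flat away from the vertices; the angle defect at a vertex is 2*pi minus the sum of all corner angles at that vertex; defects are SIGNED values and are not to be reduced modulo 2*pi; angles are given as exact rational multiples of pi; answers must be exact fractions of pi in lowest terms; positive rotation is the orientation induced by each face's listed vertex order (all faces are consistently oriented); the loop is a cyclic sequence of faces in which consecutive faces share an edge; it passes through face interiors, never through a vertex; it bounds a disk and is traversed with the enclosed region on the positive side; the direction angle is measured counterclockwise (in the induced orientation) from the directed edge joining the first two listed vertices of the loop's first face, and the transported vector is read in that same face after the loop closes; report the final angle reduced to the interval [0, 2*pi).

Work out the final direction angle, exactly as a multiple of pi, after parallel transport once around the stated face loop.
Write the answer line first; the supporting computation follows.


Answer: final direction angle = (2/3)*pi

enclosed vertex P1: corner angles sum to 2*pi, defect = 2*pi - 2*pi = 0
summing the enclosed defects onto the initial angle, mod 2*pi in the induced orientation:
final angle = (2/3)*pi + 0 = (2/3)*pi (mod 2*pi)


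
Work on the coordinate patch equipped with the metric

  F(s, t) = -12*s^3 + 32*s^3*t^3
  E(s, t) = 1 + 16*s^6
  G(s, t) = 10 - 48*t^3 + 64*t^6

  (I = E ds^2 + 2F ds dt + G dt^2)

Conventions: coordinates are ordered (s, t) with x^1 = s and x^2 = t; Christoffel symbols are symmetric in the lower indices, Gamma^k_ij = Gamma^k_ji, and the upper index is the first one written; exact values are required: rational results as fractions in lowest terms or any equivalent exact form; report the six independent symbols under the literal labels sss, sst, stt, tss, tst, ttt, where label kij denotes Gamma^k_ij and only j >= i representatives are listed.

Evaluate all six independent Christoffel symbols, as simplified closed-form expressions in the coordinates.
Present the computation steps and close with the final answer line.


E = 1 + 16*s^6; F = -12*s^3 + 32*s^3*t^3; G = 10 - 48*t^3 + 64*t^6
Gamma^k_ij = (1/2) g^{kl} (d_i g_jl + d_j g_il - d_l g_ij), with g^inv = (1/(EG-F^2)) [[G, -F], [-F, E]]
first partials: E_s = 96*s^5, E_t = 0, F_s = -36*s^2 + 96*s^2*t^3, F_t = 96*s^3*t^2, G_s = 0, G_t = -144*t^2 + 384*t^5
D = EG - F^2 = 10 - 48*t^3 + 64*t^6 + 16*s^6
expanded: Gamma^s_ss = (G E_s - 2F F_s + F E_t)/(2D), Gamma^s_st = (G E_t - F G_s)/(2D), Gamma^s_tt = (2G F_t - G G_s - F G_t)/(2D), Gamma^t_ss = (2E F_s - E E_t - F E_s)/(2D), Gamma^t_st = (E G_s - F E_t)/(2D), Gamma^t_tt = (E G_t - 2F F_t + F G_s)/(2D); substitute and cancel common factors

Answer: Gamma_sss = 24*s^5/(8*s^6 + 32*t^6 - 24*t^3 + 5), Gamma_sst = 0, Gamma_stt = 48*s^3*t^2/(8*s^6 + 32*t^6 - 24*t^3 + 5), Gamma_tss = (48*s^2*t^3 - 18*s^2)/(8*s^6 + 32*t^6 - 24*t^3 + 5), Gamma_tst = 0, Gamma_ttt = (96*t^5 - 36*t^2)/(8*s^6 + 32*t^6 - 24*t^3 + 5)


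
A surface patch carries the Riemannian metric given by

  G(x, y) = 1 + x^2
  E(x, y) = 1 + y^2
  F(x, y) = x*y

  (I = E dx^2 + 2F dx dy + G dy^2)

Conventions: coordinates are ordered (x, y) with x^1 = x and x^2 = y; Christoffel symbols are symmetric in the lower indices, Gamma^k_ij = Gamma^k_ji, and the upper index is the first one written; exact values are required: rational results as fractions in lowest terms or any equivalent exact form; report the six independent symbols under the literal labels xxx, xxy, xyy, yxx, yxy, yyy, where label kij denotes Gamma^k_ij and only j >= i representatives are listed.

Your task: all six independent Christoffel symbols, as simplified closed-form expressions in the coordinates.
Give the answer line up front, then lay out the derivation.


Answer: Gamma_xxx = 0, Gamma_xxy = y/(x^2 + y^2 + 1), Gamma_xyy = 0, Gamma_yxx = 0, Gamma_yxy = x/(x^2 + y^2 + 1), Gamma_yyy = 0

E = 1 + y^2; F = x*y; G = 1 + x^2
Gamma^k_ij = (1/2) g^{kl} (d_i g_jl + d_j g_il - d_l g_ij), with g^inv = (1/(EG-F^2)) [[G, -F], [-F, E]]
first partials: E_x = 0, E_y = 2*y, F_x = y, F_y = x, G_x = 2*x, G_y = 0
D = EG - F^2 = 1 + y^2 + x^2
expanded: Gamma^x_xx = (G E_x - 2F F_x + F E_y)/(2D), Gamma^x_xy = (G E_y - F G_x)/(2D), Gamma^x_yy = (2G F_y - G G_x - F G_y)/(2D), Gamma^y_xx = (2E F_x - E E_y - F E_x)/(2D), Gamma^y_xy = (E G_x - F E_y)/(2D), Gamma^y_yy = (E G_y - 2F F_y + F G_x)/(2D); substitute and cancel common factors


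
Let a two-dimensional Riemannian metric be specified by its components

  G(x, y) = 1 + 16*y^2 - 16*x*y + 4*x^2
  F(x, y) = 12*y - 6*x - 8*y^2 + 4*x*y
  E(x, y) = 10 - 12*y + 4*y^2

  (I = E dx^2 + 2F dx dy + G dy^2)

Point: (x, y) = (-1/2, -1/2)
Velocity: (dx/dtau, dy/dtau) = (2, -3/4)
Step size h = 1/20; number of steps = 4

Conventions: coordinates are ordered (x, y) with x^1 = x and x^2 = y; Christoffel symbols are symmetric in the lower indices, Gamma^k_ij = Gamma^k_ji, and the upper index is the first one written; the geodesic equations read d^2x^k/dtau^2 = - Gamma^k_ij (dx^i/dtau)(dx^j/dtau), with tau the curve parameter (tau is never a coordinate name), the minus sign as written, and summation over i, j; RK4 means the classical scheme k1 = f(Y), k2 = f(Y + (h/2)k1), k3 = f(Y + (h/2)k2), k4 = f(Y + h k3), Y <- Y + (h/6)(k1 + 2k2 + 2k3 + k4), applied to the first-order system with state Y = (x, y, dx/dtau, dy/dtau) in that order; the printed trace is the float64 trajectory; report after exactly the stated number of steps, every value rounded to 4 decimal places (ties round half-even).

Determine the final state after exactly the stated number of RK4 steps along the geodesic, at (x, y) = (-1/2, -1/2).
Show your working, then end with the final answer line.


f(Y) = (dx/dtau, dy/dtau, -Gamma^x_ij Y'^i Y'^j, -Gamma^y_ij Y'^i Y'^j) with the Gammas evaluated at the stage position; h = 0.050000; intermediate values shown to 6 dp
step 0: x = -0.5000, y = -0.5000, dx/dtau = 2.0000, dy/dtau = -0.7500
step 1:
  k1: at (x, y) = (-0.500000, -0.500000), (dx/dtau, dy/dtau) = (2.000000, -0.750000); Gamma_xxx = 0.000000, Gamma_xxy = -0.444444, Gamma_xyy = 0.888889, Gamma_yxx = 0.000000, Gamma_yxy = 0.111111, Gamma_yyy = -0.222222; k1 = (2.000000, -0.750000, -1.833333, 0.458333)
  k2: at (x, y) = (-0.450000, -0.518750), (dx/dtau, dy/dtau) = (1.954167, -0.738542); Gamma_xxx = 0.000000, Gamma_xxy = -0.432234, Gamma_xyy = 0.864467, Gamma_yxx = 0.000000, Gamma_yxy = 0.125789, Gamma_yyy = -0.251579; k2 = (1.954167, -0.738542, -1.719146, 0.500309)
  k3: at (x, y) = (-0.451146, -0.518464), (dx/dtau, dy/dtau) = (1.957021, -0.737492); Gamma_xxx = 0.000000, Gamma_xxy = -0.432466, Gamma_xyy = 0.864932, Gamma_yxx = 0.000000, Gamma_yxy = 0.125507, Gamma_yyy = -0.251013; k3 = (1.957021, -0.737492, -1.718778, 0.498809)
  k4: at (x, y) = (-0.402149, -0.536875), (dx/dtau, dy/dtau) = (1.914061, -0.725060); Gamma_xxx = 0.000000, Gamma_xxy = -0.419982, Gamma_xyy = 0.839965, Gamma_yxx = 0.000000, Gamma_yxy = 0.138477, Gamma_yyy = -0.276954; k4 = (1.914061, -0.725060, -1.607289, 0.529957)
  Y <- Y + (h/6)(k1 + 2k2 + 2k3 + k4): x = -0.4022, y = -0.5369, dx/dtau = 1.9140, dy/dtau = -0.7251
step 2:
  k1: at (x, y) = (-0.402196, -0.536893), (dx/dtau, dy/dtau) = (1.914029, -0.725112); Gamma_xxx = 0.000000, Gamma_xxy = -0.419981, Gamma_xyy = 0.839962, Gamma_yxx = 0.000000, Gamma_yxy = 0.138473, Gamma_yyy = -0.276946; k1 = (1.914029, -0.725112, -1.607414, 0.529984)
  k2: at (x, y) = (-0.354346, -0.555021), (dx/dtau, dy/dtau) = (1.873844, -0.711863); Gamma_xxx = 0.000000, Gamma_xxy = -0.407404, Gamma_xyy = 0.814808, Gamma_yxx = 0.000000, Gamma_yxy = 0.149815, Gamma_yyy = -0.299630; k2 = (1.873844, -0.711863, -1.499791, 0.551520)
  k3: at (x, y) = (-0.355350, -0.554689), (dx/dtau, dy/dtau) = (1.876535, -0.711324); Gamma_xxx = 0.000000, Gamma_xxy = -0.407652, Gamma_xyy = 0.815303, Gamma_yxx = 0.000000, Gamma_yxy = 0.149600, Gamma_yyy = -0.299199; k3 = (1.876535, -0.711324, -1.500816, 0.550768)
  k4: at (x, y) = (-0.308370, -0.572459), (dx/dtau, dy/dtau) = (1.838989, -0.697574); Gamma_xxx = 0.000000, Gamma_xxy = -0.395138, Gamma_xyy = 0.790276, Gamma_yxx = 0.000000, Gamma_yxy = 0.159497, Gamma_yyy = -0.318995; k4 = (1.838989, -0.697574, -1.398346, 0.564442)
  Y <- Y + (h/6)(k1 + 2k2 + 2k3 + k4): x = -0.3084, y = -0.5725, dx/dtau = 1.8390, dy/dtau = -0.6976
step 3:
  k1: at (x, y) = (-0.308415, -0.572468), (dx/dtau, dy/dtau) = (1.838971, -0.697621); Gamma_xxx = 0.000000, Gamma_xxy = -0.395140, Gamma_xyy = 0.790280, Gamma_yxx = 0.000000, Gamma_yxy = 0.159493, Gamma_yyy = -0.318985; k1 = (1.838971, -0.697621, -1.398464, 0.564469)
  k2: at (x, y) = (-0.262441, -0.589909), (dx/dtau, dy/dtau) = (1.804010, -0.683509); Gamma_xxx = 0.000000, Gamma_xxy = -0.382816, Gamma_xyy = 0.765633, Gamma_yxx = 0.000000, Gamma_yxy = 0.168039, Gamma_yyy = -0.336079; k2 = (1.804010, -0.683509, -1.301760, 0.571415)
  k3: at (x, y) = (-0.263315, -0.589556), (dx/dtau, dy/dtau) = (1.806427, -0.683335); Gamma_xxx = 0.000000, Gamma_xxy = -0.383058, Gamma_xyy = 0.766117, Gamma_yxx = 0.000000, Gamma_yxy = 0.167884, Gamma_yyy = -0.335769; k3 = (1.806427, -0.683335, -1.303427, 0.571258)
  k4: at (x, y) = (-0.218094, -0.606635), (dx/dtau, dy/dtau) = (1.773800, -0.669058); Gamma_xxx = 0.000000, Gamma_xxy = -0.370998, Gamma_xyy = 0.741997, Gamma_yxx = 0.000000, Gamma_yxy = 0.175260, Gamma_yyy = -0.350520; k4 = (1.773800, -0.669058, -1.212729, 0.572894)
  Y <- Y + (h/6)(k1 + 2k2 + 2k3 + k4): x = -0.2181, y = -0.6066, dx/dtau = 1.7738, dy/dtau = -0.6691
step 4:
  k1: at (x, y) = (-0.218135, -0.606638), (dx/dtau, dy/dtau) = (1.773792, -0.669098); Gamma_xxx = 0.000000, Gamma_xxy = -0.371003, Gamma_xyy = 0.742005, Gamma_yxx = 0.000000, Gamma_yxy = 0.175256, Gamma_yyy = -0.350511; k1 = (1.773792, -0.669098, -1.212832, 0.572922)
  k2: at (x, y) = (-0.173790, -0.623365), (dx/dtau, dy/dtau) = (1.743471, -0.654775); Gamma_xxx = 0.000000, Gamma_xxy = -0.359291, Gamma_xyy = 0.718581, Gamma_yxx = 0.000000, Gamma_yxy = 0.181550, Gamma_yyy = -0.363101; k2 = (1.743471, -0.654775, -1.128396, 0.570181)
  k3: at (x, y) = (-0.174548, -0.623007), (dx/dtau, dy/dtau) = (1.745582, -0.654843); Gamma_xxx = 0.000000, Gamma_xxy = -0.359515, Gamma_xyy = 0.719030, Gamma_yxx = 0.000000, Gamma_yxy = 0.181445, Gamma_yyy = -0.362889; k3 = (1.745582, -0.654843, -1.130245, 0.570427)
  k4: at (x, y) = (-0.130855, -0.639380), (dx/dtau, dy/dtau) = (1.717279, -0.640577); Gamma_xxx = 0.000000, Gamma_xxy = -0.348171, Gamma_xyy = 0.696341, Gamma_yxx = 0.000000, Gamma_yxy = 0.186814, Gamma_yyy = -0.373628; k4 = (1.717279, -0.640577, -1.051745, 0.564324)
  Y <- Y + (h/6)(k1 + 2k2 + 2k3 + k4): x = -0.1309, y = -0.6394, dx/dtau = 1.7173, dy/dtau = -0.6406

Answer: x = -0.1309, y = -0.6394, dx/dtau = 1.7173, dy/dtau = -0.6406
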